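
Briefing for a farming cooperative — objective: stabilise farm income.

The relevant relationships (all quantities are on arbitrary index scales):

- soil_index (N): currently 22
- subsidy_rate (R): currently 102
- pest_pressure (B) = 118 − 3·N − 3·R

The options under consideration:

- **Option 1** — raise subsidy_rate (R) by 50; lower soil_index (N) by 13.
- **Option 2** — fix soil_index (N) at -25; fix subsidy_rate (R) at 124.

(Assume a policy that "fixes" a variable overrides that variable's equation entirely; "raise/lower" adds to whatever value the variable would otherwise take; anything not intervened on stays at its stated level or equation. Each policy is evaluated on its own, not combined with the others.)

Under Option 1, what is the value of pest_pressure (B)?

-365

Option 1 (R + 50, N − 13):
  N = 22 − 13 = 9
  R = 102 + 50 = 152
  B = 118 − 3·9 − 3·152 = -365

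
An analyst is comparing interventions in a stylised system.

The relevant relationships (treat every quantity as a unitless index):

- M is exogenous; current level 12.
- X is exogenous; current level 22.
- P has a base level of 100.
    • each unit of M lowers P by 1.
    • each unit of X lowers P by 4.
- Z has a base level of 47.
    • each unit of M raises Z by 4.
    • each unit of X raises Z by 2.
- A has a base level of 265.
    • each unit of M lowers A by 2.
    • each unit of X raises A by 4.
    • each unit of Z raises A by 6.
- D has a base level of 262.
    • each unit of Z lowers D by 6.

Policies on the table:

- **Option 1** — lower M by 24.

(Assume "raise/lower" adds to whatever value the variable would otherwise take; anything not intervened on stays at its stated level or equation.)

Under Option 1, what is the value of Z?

Option 1 (M − 24):
  M = 12 − 24 = -12
  X = 22
  Z = 47 + 4·(-12) + 2·22 = 43

43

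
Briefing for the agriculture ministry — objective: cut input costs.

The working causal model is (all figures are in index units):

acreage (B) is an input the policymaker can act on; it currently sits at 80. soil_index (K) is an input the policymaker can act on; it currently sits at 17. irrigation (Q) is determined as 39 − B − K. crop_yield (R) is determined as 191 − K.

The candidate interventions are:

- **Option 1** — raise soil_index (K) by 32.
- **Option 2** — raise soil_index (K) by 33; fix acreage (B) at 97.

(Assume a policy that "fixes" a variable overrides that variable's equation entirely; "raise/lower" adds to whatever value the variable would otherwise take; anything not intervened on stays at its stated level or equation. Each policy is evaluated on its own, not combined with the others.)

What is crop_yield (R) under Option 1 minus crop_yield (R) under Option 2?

Option 1 (K + 32):
  K = 17 + 32 = 49
  R = 191 − 49 = 142
Option 2 (K + 33, B := 97):
  K = 17 + 33 = 50
  R = 191 − 50 = 141
R: 142 − 141 = 1

1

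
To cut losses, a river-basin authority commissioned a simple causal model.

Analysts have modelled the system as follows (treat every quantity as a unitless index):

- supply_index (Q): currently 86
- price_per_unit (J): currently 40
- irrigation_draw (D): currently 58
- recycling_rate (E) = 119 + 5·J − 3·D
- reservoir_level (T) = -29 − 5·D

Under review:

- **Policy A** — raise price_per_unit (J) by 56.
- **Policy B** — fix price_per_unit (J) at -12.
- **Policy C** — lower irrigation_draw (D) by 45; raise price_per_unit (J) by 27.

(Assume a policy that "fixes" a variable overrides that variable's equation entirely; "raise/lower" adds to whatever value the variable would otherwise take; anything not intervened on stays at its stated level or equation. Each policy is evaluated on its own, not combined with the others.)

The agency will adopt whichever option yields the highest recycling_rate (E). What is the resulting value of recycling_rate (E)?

Policy A (J + 56):
  J = 40 + 56 = 96
  D = 58
  E = 119 + 5·96 − 3·58 = 425
Policy B (J := -12):
  J = -12
  D = 58
  E = 119 + 5·(-12) − 3·58 = -115
Policy C (D − 45, J + 27):
  J = 40 + 27 = 67
  D = 58 − 45 = 13
  E = 119 + 5·67 − 3·13 = 415
Comparing — Policy A: E=425, Policy B: E=-115, Policy C: E=415. Highest is 425 (Policy A).

425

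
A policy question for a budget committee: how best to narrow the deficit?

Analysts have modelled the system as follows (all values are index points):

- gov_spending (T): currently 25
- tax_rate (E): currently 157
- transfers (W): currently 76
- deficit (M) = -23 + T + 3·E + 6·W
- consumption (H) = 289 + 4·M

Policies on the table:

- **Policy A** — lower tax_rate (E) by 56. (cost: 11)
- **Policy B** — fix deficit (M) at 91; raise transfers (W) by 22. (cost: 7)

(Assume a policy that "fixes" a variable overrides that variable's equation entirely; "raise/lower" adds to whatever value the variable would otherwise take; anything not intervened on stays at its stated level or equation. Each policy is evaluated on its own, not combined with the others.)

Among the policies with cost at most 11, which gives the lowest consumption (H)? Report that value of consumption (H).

653

Policy A (E − 56):
  T = 25
  E = 157 − 56 = 101
  W = 76
  M = -23 + 25 + 3·101 + 6·76 = 761
  H = 289 + 4·761 = 3333
Policy B (M := 91, W + 22):
  T = 25
  E = 157
  W = 76 + 22 = 98
  M = 91
  H = 289 + 4·91 = 653
Comparing — Policy A: H=3333, Policy B: H=653. Lowest is 653 (Policy B).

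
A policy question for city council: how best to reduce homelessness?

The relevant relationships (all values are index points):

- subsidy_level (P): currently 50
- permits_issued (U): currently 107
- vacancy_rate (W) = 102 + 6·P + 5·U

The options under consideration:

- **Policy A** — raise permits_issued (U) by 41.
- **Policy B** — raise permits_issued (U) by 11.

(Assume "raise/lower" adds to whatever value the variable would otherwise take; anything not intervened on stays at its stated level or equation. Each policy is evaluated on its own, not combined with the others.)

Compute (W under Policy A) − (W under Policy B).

Policy A (U + 41):
  P = 50
  U = 107 + 41 = 148
  W = 102 + 6·50 + 5·148 = 1142
Policy B (U + 11):
  P = 50
  U = 107 + 11 = 118
  W = 102 + 6·50 + 5·118 = 992
W: 1142 − 992 = 150

150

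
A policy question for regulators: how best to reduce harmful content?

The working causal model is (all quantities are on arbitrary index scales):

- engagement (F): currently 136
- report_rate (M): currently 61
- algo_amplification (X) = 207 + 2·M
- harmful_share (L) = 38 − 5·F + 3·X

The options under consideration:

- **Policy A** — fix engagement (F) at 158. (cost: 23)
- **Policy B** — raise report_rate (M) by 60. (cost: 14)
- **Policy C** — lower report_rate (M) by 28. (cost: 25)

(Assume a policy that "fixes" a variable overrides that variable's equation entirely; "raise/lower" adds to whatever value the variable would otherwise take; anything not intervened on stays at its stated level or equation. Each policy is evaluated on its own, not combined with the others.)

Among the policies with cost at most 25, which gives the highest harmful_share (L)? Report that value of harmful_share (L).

705

Policy A (F := 158):
  F = 158
  M = 61
  X = 207 + 2·61 = 329
  L = 38 − 5·158 + 3·329 = 235
Policy B (M + 60):
  F = 136
  M = 61 + 60 = 121
  X = 207 + 2·121 = 449
  L = 38 − 5·136 + 3·449 = 705
Policy C (M − 28):
  F = 136
  M = 61 − 28 = 33
  X = 207 + 2·33 = 273
  L = 38 − 5·136 + 3·273 = 177
Comparing — Policy A: L=235, Policy B: L=705, Policy C: L=177. Highest is 705 (Policy B).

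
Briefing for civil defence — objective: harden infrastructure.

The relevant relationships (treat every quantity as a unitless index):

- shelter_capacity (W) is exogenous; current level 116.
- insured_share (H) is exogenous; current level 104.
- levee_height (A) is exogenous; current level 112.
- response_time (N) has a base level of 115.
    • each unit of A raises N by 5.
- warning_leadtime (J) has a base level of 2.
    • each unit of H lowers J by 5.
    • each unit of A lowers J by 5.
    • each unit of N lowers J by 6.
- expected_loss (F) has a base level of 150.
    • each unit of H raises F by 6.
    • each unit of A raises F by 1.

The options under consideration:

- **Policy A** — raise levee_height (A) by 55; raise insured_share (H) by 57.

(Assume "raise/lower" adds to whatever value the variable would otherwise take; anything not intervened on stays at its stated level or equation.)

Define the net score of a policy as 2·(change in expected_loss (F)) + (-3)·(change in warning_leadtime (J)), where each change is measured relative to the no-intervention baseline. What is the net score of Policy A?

7424

Baseline:
  H = 104
  A = 112
  N = 115 + 5·112 = 675
  J = 2 − 5·104 − 5·112 − 6·675 = -5128
  F = 150 + 6·104 + 112 = 886
Policy A (A + 55, H + 57):
  H = 104 + 57 = 161
  A = 112 + 55 = 167
  N = 115 + 5·167 = 950
  J = 2 − 5·161 − 5·167 − 6·950 = -7338
  F = 150 + 6·161 + 167 = 1283
ΔF = 1283 − 886 = 397; ΔJ = -7338 − (-5128) = -2210
Score = 2·397 + (-3)·(-2210) = 7424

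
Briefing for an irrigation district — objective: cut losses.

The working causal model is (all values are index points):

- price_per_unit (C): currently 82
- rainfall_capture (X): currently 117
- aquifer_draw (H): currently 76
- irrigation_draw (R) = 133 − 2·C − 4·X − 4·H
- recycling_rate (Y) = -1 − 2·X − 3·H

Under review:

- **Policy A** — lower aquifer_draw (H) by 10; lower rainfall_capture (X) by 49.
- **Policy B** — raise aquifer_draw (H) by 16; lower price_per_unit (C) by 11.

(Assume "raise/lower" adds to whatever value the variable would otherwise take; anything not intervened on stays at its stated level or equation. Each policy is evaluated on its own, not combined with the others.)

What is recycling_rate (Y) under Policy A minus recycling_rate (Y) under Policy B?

Policy A (H − 10, X − 49):
  X = 117 − 49 = 68
  H = 76 − 10 = 66
  Y = -1 − 2·68 − 3·66 = -335
Policy B (H + 16, C − 11):
  X = 117
  H = 76 + 16 = 92
  Y = -1 − 2·117 − 3·92 = -511
Y: -335 − (-511) = 176

176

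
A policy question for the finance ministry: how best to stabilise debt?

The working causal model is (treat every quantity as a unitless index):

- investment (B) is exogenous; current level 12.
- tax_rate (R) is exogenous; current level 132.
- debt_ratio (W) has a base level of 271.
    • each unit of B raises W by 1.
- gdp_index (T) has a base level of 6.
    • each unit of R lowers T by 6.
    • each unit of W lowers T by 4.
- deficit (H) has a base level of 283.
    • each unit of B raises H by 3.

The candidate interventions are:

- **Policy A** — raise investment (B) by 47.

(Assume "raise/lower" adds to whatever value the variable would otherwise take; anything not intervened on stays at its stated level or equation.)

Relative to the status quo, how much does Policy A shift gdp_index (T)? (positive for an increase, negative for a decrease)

-188

Baseline:
  B = 12
  R = 132
  W = 271 + 12 = 283
  T = 6 − 6·132 − 4·283 = -1918
Policy A (B + 47):
  B = 12 + 47 = 59
  R = 132
  W = 271 + 59 = 330
  T = 6 − 6·132 − 4·330 = -2106
Change in T: -2106 − (-1918) = -188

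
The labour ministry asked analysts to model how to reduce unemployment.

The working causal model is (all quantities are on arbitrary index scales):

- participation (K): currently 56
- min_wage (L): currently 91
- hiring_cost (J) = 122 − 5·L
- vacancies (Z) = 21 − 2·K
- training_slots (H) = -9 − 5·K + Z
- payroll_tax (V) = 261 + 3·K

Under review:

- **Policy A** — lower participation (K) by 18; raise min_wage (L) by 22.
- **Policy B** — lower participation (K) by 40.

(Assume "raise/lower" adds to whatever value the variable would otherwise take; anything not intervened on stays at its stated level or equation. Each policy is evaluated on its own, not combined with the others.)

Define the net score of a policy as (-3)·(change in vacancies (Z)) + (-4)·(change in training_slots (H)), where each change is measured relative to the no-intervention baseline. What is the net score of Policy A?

Baseline:
  K = 56
  Z = 21 − 2·56 = -91
  H = -9 − 5·56 + (-91) = -380
Policy A (K − 18, L + 22):
  K = 56 − 18 = 38
  Z = 21 − 2·38 = -55
  H = -9 − 5·38 + (-55) = -254
ΔZ = -55 − (-91) = 36; ΔH = -254 − (-380) = 126
Score = (-3)·36 + (-4)·126 = -612

-612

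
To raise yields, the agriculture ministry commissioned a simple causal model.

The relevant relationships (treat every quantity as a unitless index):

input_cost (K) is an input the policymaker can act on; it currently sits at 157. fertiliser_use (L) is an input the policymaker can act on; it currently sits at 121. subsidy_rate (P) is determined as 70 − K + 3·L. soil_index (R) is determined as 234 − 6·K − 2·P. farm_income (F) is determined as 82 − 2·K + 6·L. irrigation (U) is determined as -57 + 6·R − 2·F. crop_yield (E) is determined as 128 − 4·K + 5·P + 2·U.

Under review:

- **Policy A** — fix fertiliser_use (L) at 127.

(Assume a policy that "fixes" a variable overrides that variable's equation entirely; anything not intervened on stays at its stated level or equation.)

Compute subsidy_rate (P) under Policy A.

294

Policy A (L := 127):
  K = 157
  L = 127
  P = 70 − 157 + 3·127 = 294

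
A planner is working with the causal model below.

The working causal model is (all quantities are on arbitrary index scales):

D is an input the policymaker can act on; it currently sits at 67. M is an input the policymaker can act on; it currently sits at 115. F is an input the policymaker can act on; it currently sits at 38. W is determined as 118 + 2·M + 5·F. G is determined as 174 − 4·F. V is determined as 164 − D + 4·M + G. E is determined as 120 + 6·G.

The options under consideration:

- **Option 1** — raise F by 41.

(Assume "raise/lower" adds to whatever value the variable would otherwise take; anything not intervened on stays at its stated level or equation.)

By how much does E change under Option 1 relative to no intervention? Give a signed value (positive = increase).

-984

Baseline:
  F = 38
  G = 174 − 4·38 = 22
  E = 120 + 6·22 = 252
Option 1 (F + 41):
  F = 38 + 41 = 79
  G = 174 − 4·79 = -142
  E = 120 + 6·(-142) = -732
Change in E: -732 − 252 = -984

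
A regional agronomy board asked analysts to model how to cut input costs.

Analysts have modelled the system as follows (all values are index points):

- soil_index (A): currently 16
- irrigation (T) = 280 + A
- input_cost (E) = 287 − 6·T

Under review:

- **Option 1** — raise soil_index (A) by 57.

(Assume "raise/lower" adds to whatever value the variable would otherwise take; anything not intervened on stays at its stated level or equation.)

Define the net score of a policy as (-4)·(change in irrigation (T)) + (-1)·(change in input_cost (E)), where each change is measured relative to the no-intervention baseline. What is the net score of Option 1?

114

Baseline:
  A = 16
  T = 280 + 16 = 296
  E = 287 − 6·296 = -1489
Option 1 (A + 57):
  A = 16 + 57 = 73
  T = 280 + 73 = 353
  E = 287 − 6·353 = -1831
ΔT = 353 − 296 = 57; ΔE = -1831 − (-1489) = -342
Score = (-4)·57 + (-1)·(-342) = 114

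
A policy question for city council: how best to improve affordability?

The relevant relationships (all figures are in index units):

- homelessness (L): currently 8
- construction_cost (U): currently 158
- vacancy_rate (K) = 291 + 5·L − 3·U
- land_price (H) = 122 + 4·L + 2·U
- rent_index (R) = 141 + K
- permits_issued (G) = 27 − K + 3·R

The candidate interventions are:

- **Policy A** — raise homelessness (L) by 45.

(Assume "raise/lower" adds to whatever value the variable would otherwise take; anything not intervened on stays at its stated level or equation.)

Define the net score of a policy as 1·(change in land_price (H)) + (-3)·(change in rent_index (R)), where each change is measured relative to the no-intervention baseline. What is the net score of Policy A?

-495

Baseline:
  L = 8
  U = 158
  K = 291 + 5·8 − 3·158 = -143
  H = 122 + 4·8 + 2·158 = 470
  R = 141 + (-143) = -2
Policy A (L + 45):
  L = 8 + 45 = 53
  U = 158
  K = 291 + 5·53 − 3·158 = 82
  H = 122 + 4·53 + 2·158 = 650
  R = 141 + 82 = 223
ΔH = 650 − 470 = 180; ΔR = 223 − (-2) = 225
Score = 1·180 + (-3)·225 = -495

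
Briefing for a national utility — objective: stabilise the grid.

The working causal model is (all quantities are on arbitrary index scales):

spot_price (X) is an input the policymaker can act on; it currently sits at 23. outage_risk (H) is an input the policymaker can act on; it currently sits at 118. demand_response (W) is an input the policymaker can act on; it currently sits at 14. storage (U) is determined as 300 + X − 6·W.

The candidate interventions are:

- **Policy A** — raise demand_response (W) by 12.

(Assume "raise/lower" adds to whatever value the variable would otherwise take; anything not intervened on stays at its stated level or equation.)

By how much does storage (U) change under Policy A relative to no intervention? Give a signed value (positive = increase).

-72

Baseline:
  X = 23
  W = 14
  U = 300 + 23 − 6·14 = 239
Policy A (W + 12):
  X = 23
  W = 14 + 12 = 26
  U = 300 + 23 − 6·26 = 167
Change in U: 167 − 239 = -72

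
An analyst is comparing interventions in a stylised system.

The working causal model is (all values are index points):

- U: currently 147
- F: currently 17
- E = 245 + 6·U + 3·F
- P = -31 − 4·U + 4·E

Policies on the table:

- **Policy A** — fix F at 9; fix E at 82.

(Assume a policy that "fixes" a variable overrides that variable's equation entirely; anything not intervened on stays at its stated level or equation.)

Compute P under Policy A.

-291

Policy A (F := 9, E := 82):
  U = 147
  F = 9
  E = 82
  P = -31 − 4·147 + 4·82 = -291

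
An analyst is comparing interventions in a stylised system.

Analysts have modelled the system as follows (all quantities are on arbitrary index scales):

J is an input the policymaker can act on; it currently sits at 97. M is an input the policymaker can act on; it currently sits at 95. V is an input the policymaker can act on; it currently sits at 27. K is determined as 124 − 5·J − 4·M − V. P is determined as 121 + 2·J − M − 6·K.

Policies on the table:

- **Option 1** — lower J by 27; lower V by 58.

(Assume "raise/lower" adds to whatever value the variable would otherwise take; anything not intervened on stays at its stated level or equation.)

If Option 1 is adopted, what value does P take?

3616

Option 1 (J − 27, V − 58):
  J = 97 − 27 = 70
  M = 95
  V = 27 − 58 = -31
  K = 124 − 5·70 − 4·95 − (-31) = -575
  P = 121 + 2·70 − 95 − 6·(-575) = 3616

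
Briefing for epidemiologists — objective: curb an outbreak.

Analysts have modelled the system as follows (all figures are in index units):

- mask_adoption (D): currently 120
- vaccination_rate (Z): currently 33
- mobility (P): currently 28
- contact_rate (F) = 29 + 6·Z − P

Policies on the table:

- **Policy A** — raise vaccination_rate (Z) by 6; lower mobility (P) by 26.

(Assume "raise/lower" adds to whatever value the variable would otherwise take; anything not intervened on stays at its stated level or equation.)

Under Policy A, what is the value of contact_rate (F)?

261

Policy A (Z + 6, P − 26):
  Z = 33 + 6 = 39
  P = 28 − 26 = 2
  F = 29 + 6·39 − 2 = 261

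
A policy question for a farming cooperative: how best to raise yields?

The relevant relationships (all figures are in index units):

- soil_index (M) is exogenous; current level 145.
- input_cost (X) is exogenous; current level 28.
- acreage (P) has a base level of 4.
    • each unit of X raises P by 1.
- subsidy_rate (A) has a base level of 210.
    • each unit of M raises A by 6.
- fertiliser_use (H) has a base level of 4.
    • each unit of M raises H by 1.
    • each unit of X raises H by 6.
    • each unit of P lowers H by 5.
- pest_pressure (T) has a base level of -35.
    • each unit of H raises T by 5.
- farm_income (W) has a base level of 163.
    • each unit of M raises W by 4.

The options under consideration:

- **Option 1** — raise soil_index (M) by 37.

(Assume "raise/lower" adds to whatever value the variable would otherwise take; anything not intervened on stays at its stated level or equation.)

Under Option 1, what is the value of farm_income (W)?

Option 1 (M + 37):
  M = 145 + 37 = 182
  W = 163 + 4·182 = 891

891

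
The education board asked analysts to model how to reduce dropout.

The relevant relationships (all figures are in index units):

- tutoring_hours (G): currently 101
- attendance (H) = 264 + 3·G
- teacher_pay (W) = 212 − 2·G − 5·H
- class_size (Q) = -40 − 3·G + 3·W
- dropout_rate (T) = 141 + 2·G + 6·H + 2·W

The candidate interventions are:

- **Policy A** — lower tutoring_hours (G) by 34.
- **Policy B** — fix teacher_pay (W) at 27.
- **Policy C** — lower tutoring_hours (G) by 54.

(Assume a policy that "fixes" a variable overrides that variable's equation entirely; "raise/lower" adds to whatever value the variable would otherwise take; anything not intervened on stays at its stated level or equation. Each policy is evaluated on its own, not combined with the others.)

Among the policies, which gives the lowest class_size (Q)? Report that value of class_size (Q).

-6982

Policy A (G − 34):
  G = 101 − 34 = 67
  H = 264 + 3·67 = 465
  W = 212 − 2·67 − 5·465 = -2247
  Q = -40 − 3·67 + 3·(-2247) = -6982
Policy B (W := 27):
  G = 101
  H = 264 + 3·101 = 567
  W = 27
  Q = -40 − 3·101 + 3·27 = -262
Policy C (G − 54):
  G = 101 − 54 = 47
  H = 264 + 3·47 = 405
  W = 212 − 2·47 − 5·405 = -1907
  Q = -40 − 3·47 + 3·(-1907) = -5902
Comparing — Policy A: Q=-6982, Policy B: Q=-262, Policy C: Q=-5902. Lowest is -6982 (Policy A).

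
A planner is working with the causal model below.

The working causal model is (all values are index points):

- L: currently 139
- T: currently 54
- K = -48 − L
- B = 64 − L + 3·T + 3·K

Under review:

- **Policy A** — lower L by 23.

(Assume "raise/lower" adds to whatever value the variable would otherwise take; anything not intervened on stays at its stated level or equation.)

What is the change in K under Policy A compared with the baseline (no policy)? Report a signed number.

Baseline:
  L = 139
  K = -48 − 139 = -187
Policy A (L − 23):
  L = 139 − 23 = 116
  K = -48 − 116 = -164
Change in K: -164 − (-187) = 23

23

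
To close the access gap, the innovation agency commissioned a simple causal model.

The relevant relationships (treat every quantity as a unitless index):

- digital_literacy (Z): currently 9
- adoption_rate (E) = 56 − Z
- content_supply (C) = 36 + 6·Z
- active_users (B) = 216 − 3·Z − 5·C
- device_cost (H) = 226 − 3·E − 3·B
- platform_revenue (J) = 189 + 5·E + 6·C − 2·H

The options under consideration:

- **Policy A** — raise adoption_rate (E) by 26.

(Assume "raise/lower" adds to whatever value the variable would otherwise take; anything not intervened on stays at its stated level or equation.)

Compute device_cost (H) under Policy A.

Policy A (E + 26):
  Z = 9
  E = 56 − 9 (+26 from intervention) = 73
  C = 36 + 6·9 = 90
  B = 216 − 3·9 − 5·90 = -261
  H = 226 − 3·73 − 3·(-261) = 790

790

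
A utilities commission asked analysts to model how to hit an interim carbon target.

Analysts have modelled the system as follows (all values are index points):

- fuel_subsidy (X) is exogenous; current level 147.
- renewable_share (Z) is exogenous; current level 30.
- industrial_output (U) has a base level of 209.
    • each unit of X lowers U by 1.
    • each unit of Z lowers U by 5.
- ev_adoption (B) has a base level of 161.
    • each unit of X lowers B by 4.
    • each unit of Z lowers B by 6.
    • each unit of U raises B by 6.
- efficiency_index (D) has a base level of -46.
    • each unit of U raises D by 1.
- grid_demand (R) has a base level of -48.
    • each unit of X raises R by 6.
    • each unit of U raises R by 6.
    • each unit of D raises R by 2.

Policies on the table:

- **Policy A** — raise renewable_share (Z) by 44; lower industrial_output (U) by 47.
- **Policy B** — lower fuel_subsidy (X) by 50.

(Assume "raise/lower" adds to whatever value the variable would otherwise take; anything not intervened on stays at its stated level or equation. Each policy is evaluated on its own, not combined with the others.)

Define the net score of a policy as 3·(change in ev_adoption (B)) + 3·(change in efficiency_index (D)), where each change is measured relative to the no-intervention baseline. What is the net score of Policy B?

Baseline:
  X = 147
  Z = 30
  U = 209 − 147 − 5·30 = -88
  B = 161 − 4·147 − 6·30 + 6·(-88) = -1135
  D = -46 + (-88) = -134
Policy B (X − 50):
  X = 147 − 50 = 97
  Z = 30
  U = 209 − 97 − 5·30 = -38
  B = 161 − 4·97 − 6·30 + 6·(-38) = -635
  D = -46 + (-38) = -84
ΔB = -635 − (-1135) = 500; ΔD = -84 − (-134) = 50
Score = 3·500 + 3·50 = 1650

1650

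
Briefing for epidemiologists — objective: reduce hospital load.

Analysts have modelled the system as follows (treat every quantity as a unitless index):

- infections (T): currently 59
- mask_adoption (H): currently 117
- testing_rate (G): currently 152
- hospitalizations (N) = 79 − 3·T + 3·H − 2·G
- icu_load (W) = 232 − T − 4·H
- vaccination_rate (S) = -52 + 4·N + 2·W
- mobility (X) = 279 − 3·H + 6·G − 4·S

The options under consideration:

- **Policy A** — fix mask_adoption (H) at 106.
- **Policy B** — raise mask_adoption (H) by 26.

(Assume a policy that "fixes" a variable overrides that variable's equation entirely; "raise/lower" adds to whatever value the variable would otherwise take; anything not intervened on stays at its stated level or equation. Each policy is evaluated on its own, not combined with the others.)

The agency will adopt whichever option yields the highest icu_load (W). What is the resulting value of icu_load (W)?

Policy A (H := 106):
  T = 59
  H = 106
  W = 232 − 59 − 4·106 = -251
Policy B (H + 26):
  T = 59
  H = 117 + 26 = 143
  W = 232 − 59 − 4·143 = -399
Comparing — Policy A: W=-251, Policy B: W=-399. Highest is -251 (Policy A).

-251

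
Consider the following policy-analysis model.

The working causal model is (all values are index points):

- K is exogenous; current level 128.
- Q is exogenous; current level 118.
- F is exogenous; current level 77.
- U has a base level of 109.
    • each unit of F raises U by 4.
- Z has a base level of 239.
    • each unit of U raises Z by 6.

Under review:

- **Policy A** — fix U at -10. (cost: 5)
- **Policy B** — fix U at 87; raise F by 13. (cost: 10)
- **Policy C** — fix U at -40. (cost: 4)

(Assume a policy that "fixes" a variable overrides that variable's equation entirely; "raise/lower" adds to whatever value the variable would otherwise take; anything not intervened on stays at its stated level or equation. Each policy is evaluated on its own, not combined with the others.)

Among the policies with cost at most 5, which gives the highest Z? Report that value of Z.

Policy A (U := -10):
  F = 77
  U = -10
  Z = 239 + 6·(-10) = 179
Policy C (U := -40):
  F = 77
  U = -40
  Z = 239 + 6·(-40) = -1
Comparing — Policy A: Z=179, Policy C: Z=-1. Highest is 179 (Policy A).

179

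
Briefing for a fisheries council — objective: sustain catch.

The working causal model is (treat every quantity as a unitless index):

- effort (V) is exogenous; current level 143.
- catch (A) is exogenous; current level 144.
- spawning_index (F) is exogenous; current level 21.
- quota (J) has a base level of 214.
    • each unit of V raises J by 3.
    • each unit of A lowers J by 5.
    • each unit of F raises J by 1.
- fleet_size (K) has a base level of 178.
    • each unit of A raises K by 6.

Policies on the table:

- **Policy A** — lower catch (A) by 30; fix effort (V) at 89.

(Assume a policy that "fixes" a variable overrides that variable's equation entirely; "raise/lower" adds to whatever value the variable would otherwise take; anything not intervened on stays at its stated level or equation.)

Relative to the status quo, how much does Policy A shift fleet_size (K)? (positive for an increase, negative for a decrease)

Baseline:
  A = 144
  K = 178 + 6·144 = 1042
Policy A (A − 30, V := 89):
  A = 144 − 30 = 114
  K = 178 + 6·114 = 862
Change in K: 862 − 1042 = -180

-180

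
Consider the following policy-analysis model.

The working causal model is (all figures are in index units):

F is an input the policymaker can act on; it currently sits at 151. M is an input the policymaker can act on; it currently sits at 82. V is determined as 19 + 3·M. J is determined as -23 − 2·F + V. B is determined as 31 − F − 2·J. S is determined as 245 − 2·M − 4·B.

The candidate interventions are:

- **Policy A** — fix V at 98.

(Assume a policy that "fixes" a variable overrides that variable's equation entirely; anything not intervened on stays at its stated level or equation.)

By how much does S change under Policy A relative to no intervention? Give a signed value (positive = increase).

-1336

Baseline:
  F = 151
  M = 82
  V = 19 + 3·82 = 265
  J = -23 − 2·151 + 265 = -60
  B = 31 − 151 − 2·(-60) = 0
  S = 245 − 2·82 − 4·0 = 81
Policy A (V := 98):
  F = 151
  M = 82
  V = 98
  J = -23 − 2·151 + 98 = -227
  B = 31 − 151 − 2·(-227) = 334
  S = 245 − 2·82 − 4·334 = -1255
Change in S: -1255 − 81 = -1336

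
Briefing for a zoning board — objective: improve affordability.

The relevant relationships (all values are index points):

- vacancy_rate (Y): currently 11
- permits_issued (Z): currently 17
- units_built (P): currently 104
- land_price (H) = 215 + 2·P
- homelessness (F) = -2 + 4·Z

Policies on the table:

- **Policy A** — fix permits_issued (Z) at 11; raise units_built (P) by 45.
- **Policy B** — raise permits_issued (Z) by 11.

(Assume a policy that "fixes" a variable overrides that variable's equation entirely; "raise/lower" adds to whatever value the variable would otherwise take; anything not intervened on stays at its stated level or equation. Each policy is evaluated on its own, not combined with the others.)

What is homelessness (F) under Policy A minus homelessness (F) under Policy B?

Policy A (Z := 11, P + 45):
  Z = 11
  F = -2 + 4·11 = 42
Policy B (Z + 11):
  Z = 17 + 11 = 28
  F = -2 + 4·28 = 110
F: 42 − 110 = -68

-68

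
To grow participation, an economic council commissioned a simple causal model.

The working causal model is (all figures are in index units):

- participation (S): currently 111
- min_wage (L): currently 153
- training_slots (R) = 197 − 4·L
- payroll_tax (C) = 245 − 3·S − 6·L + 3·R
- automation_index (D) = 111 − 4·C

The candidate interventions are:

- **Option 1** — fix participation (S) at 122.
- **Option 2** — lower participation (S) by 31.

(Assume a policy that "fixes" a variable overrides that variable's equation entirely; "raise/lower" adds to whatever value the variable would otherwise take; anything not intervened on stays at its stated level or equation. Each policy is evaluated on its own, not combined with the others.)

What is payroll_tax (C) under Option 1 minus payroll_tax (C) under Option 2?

Option 1 (S := 122):
  S = 122
  L = 153
  R = 197 − 4·153 = -415
  C = 245 − 3·122 − 6·153 + 3·(-415) = -2284
Option 2 (S − 31):
  S = 111 − 31 = 80
  L = 153
  R = 197 − 4·153 = -415
  C = 245 − 3·80 − 6·153 + 3·(-415) = -2158
C: -2284 − (-2158) = -126

-126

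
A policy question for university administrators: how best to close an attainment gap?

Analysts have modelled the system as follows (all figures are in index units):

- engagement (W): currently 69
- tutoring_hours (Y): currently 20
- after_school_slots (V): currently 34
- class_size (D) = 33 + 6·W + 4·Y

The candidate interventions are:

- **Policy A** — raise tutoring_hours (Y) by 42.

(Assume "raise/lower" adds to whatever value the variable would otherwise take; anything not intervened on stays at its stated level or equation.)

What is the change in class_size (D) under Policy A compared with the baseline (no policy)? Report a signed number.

168

Baseline:
  W = 69
  Y = 20
  D = 33 + 6·69 + 4·20 = 527
Policy A (Y + 42):
  W = 69
  Y = 20 + 42 = 62
  D = 33 + 6·69 + 4·62 = 695
Change in D: 695 − 527 = 168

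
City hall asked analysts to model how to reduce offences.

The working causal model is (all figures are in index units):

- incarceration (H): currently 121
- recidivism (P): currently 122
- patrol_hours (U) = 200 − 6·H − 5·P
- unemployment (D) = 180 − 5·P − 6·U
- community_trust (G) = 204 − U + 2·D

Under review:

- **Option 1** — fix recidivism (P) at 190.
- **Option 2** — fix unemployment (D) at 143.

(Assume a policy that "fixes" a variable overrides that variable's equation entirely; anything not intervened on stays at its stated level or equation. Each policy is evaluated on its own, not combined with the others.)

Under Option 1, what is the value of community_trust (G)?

17852

Option 1 (P := 190):
  H = 121
  P = 190
  U = 200 − 6·121 − 5·190 = -1476
  D = 180 − 5·190 − 6·(-1476) = 8086
  G = 204 − (-1476) + 2·8086 = 17852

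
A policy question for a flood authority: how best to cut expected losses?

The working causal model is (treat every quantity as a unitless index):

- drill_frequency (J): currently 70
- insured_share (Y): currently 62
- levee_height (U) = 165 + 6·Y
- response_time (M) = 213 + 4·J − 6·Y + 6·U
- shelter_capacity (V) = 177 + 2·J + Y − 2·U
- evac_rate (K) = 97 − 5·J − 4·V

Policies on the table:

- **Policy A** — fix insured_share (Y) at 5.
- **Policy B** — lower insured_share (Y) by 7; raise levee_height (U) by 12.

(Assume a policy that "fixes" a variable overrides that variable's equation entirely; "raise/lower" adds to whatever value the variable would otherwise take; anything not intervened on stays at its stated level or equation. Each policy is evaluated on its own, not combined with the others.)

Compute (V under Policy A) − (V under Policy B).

574

Policy A (Y := 5):
  J = 70
  Y = 5
  U = 165 + 6·5 = 195
  V = 177 + 2·70 + 5 − 2·195 = -68
Policy B (Y − 7, U + 12):
  J = 70
  Y = 62 − 7 = 55
  U = 165 + 6·55 (+12 from intervention) = 507
  V = 177 + 2·70 + 55 − 2·507 = -642
V: -68 − (-642) = 574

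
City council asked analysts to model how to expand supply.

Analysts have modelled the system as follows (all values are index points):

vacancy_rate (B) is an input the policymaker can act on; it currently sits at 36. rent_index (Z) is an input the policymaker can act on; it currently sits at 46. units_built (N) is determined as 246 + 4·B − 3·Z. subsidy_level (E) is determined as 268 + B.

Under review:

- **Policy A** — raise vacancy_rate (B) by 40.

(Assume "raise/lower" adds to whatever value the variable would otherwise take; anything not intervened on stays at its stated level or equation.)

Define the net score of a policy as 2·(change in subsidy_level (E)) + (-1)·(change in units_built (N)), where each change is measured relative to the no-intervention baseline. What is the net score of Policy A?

-80

Baseline:
  B = 36
  Z = 46
  N = 246 + 4·36 − 3·46 = 252
  E = 268 + 36 = 304
Policy A (B + 40):
  B = 36 + 40 = 76
  Z = 46
  N = 246 + 4·76 − 3·46 = 412
  E = 268 + 76 = 344
ΔE = 344 − 304 = 40; ΔN = 412 − 252 = 160
Score = 2·40 + (-1)·160 = -80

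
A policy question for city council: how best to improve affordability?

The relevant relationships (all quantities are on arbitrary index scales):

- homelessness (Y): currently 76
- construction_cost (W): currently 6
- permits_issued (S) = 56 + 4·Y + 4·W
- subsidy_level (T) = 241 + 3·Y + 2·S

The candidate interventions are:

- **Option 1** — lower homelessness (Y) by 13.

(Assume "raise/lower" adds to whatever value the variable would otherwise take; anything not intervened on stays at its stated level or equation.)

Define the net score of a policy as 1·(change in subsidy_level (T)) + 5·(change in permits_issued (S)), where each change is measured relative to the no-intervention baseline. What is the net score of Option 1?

-403

Baseline:
  Y = 76
  W = 6
  S = 56 + 4·76 + 4·6 = 384
  T = 241 + 3·76 + 2·384 = 1237
Option 1 (Y − 13):
  Y = 76 − 13 = 63
  W = 6
  S = 56 + 4·63 + 4·6 = 332
  T = 241 + 3·63 + 2·332 = 1094
ΔT = 1094 − 1237 = -143; ΔS = 332 − 384 = -52
Score = 1·(-143) + 5·(-52) = -403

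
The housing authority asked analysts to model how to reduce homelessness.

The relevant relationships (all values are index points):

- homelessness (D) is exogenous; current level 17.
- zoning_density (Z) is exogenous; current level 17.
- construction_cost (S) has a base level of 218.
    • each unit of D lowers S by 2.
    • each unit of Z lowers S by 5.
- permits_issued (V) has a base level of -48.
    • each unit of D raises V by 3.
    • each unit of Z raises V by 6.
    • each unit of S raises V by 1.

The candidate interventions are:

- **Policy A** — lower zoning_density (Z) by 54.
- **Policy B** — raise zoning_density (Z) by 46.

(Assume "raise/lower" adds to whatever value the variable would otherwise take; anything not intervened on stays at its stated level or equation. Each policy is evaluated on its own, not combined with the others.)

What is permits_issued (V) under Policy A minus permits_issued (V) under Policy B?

-100

Policy A (Z − 54):
  D = 17
  Z = 17 − 54 = -37
  S = 218 − 2·17 − 5·(-37) = 369
  V = -48 + 3·17 + 6·(-37) + 369 = 150
Policy B (Z + 46):
  D = 17
  Z = 17 + 46 = 63
  S = 218 − 2·17 − 5·63 = -131
  V = -48 + 3·17 + 6·63 + (-131) = 250
V: 150 − 250 = -100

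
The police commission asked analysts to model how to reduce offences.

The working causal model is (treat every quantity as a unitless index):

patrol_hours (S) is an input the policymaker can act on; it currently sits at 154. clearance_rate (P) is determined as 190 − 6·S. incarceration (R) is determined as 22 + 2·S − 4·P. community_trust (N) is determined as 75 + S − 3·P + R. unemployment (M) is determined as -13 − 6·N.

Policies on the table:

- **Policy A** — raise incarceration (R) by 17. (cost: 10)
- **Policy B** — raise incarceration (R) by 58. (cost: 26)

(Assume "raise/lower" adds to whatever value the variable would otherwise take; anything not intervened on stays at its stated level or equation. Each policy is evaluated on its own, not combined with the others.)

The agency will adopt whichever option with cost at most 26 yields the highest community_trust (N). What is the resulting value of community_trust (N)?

5755

Policy A (R + 17):
  S = 154
  P = 190 − 6·154 = -734
  R = 22 + 2·154 − 4·(-734) (+17 from intervention) = 3283
  N = 75 + 154 − 3·(-734) + 3283 = 5714
Policy B (R + 58):
  S = 154
  P = 190 − 6·154 = -734
  R = 22 + 2·154 − 4·(-734) (+58 from intervention) = 3324
  N = 75 + 154 − 3·(-734) + 3324 = 5755
Comparing — Policy A: N=5714, Policy B: N=5755. Highest is 5755 (Policy B).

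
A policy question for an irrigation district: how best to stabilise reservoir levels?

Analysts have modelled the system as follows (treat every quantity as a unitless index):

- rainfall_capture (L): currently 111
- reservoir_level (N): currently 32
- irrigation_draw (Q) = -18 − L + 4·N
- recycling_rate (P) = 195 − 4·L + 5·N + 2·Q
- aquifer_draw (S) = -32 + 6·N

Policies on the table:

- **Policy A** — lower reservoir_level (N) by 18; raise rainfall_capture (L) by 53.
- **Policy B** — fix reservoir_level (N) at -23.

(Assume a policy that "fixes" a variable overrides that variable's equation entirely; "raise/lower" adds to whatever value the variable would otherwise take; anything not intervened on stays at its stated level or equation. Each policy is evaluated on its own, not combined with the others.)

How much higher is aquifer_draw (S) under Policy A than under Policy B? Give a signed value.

222

Policy A (N − 18, L + 53):
  N = 32 − 18 = 14
  S = -32 + 6·14 = 52
Policy B (N := -23):
  N = -23
  S = -32 + 6·(-23) = -170
S: 52 − (-170) = 222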